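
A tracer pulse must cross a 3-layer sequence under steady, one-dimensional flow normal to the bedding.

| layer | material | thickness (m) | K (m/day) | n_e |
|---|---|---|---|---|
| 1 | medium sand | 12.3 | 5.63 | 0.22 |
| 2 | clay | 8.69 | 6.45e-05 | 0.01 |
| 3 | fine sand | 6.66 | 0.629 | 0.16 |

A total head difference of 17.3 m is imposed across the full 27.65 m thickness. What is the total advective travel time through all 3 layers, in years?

With flow normal to the layers, continuity requires the same specific discharge q through every layer.
Σ(b_i/K_i) = 12.3/5.63 + 8.69/6.45e-05 + 6.66/0.629 = 1.347e+05 d.
q = Δh / Σ(b_i/K_i) = 17.3 / 1.347e+05 = 0.0001284 m/day.
In each layer the seepage velocity is v_i = q/n_i, so the layer transit time is t_i = b_i·n_i / q:
  layer 1 (medium sand): t_1 = 12.3 × 0.22 / 0.0001284 = 21076 d
  layer 2 (clay): t_2 = 8.69 × 0.01 / 0.0001284 = 676.8 d
  layer 3 (fine sand): t_3 = 6.66 × 0.16 / 0.0001284 = 8299 d
Total t = Σ t_i = 30052 days = 82.28 years.

82.3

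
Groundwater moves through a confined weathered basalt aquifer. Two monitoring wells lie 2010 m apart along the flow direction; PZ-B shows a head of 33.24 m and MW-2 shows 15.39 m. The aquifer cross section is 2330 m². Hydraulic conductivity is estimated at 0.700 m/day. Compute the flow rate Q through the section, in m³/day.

Hydraulic gradient i = (33.24 − 15.39) / 2010 = 17.85 / 2010 = 0.008881.
Darcy's law: Q = K · A · i = 0.7000 × 2330 × 0.008881 = 14.48 m³/day.

14.5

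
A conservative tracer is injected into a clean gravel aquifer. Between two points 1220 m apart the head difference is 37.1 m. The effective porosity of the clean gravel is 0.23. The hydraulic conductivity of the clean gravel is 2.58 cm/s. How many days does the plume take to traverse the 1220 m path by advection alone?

4.14

Convert K: 2.58 cm/s × 864 = 2229 m/day.
Hydraulic gradient i = Δh / L = 37.1 / 1220 = 0.03041.
Darcy flux q = K · i = 2229 × 0.03041 = 67.79 m/day.
Seepage velocity v = q / n_e = 67.79 / 0.23 = 294.7 m/day.
Travel time t = L / v = 1220 / 294.7 = 4.139 days.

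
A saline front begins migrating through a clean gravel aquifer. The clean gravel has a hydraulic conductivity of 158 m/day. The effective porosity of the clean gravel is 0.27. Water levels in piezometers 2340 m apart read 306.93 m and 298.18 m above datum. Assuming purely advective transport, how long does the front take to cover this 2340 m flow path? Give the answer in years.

2.93

Hydraulic gradient i = (306.93 − 298.18) / 2340 = 8.75 / 2340 = 0.003739.
Darcy flux q = K · i = 158.0 × 0.003739 = 0.5908 m/day.
Seepage velocity v = q / n_e = 0.5908 / 0.27 = 2.188 m/day.
Travel time t = L / v = 2340 / 2.188 = 1069 days = 2.928 years.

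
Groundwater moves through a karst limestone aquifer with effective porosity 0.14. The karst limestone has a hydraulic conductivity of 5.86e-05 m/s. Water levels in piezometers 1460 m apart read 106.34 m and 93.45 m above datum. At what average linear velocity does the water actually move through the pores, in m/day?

Convert K: 5.86e-05 m/s × 86400 = 5.063 m/day.
Hydraulic gradient i = (106.34 − 93.45) / 1460 = 12.89 / 1460 = 0.008829.
Darcy flux q = K · i = 5.063 × 0.008829 = 0.04470 m/day.
Seepage velocity v = q / n_e = 0.04470 / 0.14 = 0.3193 m/day.

0.319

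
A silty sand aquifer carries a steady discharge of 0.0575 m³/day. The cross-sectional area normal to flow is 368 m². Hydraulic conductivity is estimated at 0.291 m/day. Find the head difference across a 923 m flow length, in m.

From Q = K·A·i, i = Q / (K·A) = 0.0575 / (0.2910 × 368.0) = 0.0005369.
Head loss Δh = i · L = 0.0005369 × 923 = 0.4956 m.

0.496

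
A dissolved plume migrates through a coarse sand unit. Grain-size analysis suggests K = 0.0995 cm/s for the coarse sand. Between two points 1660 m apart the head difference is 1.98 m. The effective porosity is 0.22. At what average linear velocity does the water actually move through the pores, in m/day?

0.466

Convert K: 0.0995 cm/s × 864 = 85.97 m/day.
Hydraulic gradient i = Δh / L = 1.98 / 1660 = 0.001193.
Darcy flux q = K · i = 85.97 × 0.001193 = 0.1025 m/day.
Seepage velocity v = q / n_e = 0.1025 / 0.22 = 0.4661 m/day.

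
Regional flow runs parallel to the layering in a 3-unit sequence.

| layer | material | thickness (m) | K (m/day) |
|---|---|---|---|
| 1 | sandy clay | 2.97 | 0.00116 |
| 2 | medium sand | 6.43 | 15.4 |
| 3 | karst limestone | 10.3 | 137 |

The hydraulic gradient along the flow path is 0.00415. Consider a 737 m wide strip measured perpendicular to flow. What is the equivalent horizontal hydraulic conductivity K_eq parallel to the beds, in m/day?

76.7

Flow is parallel to layering, so each bed carries its own Darcy discharge and the transmissivities add.
Σ(K_i·b_i) = 0.00116×2.97 + 15.4×6.43 + 137×10.3 = 1510 m²/day.
Total thickness b = 19.70 m, so K_eq = Σ(K_i·b_i)/b = 76.66 m/day.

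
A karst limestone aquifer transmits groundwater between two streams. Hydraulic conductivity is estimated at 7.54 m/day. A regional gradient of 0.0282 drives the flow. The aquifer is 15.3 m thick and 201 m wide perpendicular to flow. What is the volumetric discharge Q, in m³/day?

654

Cross-sectional area A = 201 × 15.3 = 3075 m².
Hydraulic gradient i = 0.0282.
Darcy's law: Q = K · A · i = 7.540 × 3075 × 0.02820 = 653.9 m³/day.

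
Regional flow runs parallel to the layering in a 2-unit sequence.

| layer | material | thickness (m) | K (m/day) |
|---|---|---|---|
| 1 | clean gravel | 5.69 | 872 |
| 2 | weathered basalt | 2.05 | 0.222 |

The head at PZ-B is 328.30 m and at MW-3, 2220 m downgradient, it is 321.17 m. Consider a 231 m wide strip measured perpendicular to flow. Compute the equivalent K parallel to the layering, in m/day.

Flow is parallel to layering, so each bed carries its own Darcy discharge and the transmissivities add.
Σ(K_i·b_i) = 872×5.69 + 0.222×2.05 = 4962 m²/day.
Total thickness b = 7.740 m, so K_eq = Σ(K_i·b_i)/b = 641.1 m/day.

641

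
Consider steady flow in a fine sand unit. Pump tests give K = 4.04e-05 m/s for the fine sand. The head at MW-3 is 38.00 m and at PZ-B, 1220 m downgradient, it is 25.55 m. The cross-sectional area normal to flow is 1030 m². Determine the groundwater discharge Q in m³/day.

36.7

Convert K: 4.04e-05 m/s × 86400 = 3.491 m/day.
Hydraulic gradient i = (38.00 − 25.55) / 1220 = 12.45 / 1220 = 0.01020.
Darcy's law: Q = K · A · i = 3.491 × 1030 × 0.01020 = 36.69 m³/day.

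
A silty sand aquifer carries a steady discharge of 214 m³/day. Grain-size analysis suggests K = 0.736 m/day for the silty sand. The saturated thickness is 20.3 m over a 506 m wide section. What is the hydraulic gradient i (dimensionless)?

0.0283

Cross-sectional area A = 506 × 20.3 = 10272 m².
From Q = K·A·i, i = Q / (K·A) = 214 / (0.7360 × 10272) = 0.02831.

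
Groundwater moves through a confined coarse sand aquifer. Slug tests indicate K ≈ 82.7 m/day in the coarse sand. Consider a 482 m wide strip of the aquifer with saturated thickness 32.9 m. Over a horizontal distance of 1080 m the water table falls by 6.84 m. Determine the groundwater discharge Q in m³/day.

8310

Cross-sectional area A = 482 × 32.9 = 15858 m².
Hydraulic gradient i = Δh / L = 6.84 / 1080 = 0.006333.
Darcy's law: Q = K · A · i = 82.70 × 15858 × 0.006333 = 8306 m³/day.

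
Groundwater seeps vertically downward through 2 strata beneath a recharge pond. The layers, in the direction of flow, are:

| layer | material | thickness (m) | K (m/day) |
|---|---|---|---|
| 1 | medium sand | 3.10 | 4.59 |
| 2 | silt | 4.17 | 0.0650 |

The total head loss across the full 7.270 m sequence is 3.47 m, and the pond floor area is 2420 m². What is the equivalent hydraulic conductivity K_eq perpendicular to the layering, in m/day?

Flow is perpendicular to layering, so the layers act in series and the equivalent K is the thickness-weighted harmonic mean.
Total thickness L = 3.10 + 4.17 = 7.270 m.
Σ(b_i/K_i) = 3.10/4.59 + 4.17/0.0650 = 64.83 d.
K_eq = L / Σ(b_i/K_i) = 7.270 / 64.83 = 0.1121 m/day.

0.112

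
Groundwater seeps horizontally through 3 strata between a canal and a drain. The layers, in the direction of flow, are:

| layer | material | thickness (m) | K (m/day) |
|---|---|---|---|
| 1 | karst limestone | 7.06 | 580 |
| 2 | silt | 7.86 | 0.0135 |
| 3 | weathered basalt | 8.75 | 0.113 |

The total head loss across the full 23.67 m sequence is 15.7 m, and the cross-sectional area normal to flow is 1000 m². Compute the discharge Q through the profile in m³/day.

Flow is perpendicular to layering, so the layers act in series and the equivalent K is the thickness-weighted harmonic mean.
Total thickness L = 7.06 + 7.86 + 8.75 = 23.67 m.
Σ(b_i/K_i) = 7.06/580 + 7.86/0.0135 + 8.75/0.113 = 659.7 d.
K_eq = L / Σ(b_i/K_i) = 23.67 / 659.7 = 0.03588 m/day.
Q = K_eq · A · (Δh/L) = 0.03588 × 1000 × (15.7/23.67) = 23.80 m³/day.

23.8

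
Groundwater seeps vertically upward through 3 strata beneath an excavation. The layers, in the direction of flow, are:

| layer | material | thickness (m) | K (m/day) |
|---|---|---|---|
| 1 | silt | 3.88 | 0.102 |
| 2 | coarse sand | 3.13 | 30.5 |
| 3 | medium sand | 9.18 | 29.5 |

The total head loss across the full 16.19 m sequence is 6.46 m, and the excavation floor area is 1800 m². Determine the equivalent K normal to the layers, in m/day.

0.421

Flow is perpendicular to layering, so the layers act in series and the equivalent K is the thickness-weighted harmonic mean.
Total thickness L = 3.88 + 3.13 + 9.18 = 16.19 m.
Σ(b_i/K_i) = 3.88/0.102 + 3.13/30.5 + 9.18/29.5 = 38.45 d.
K_eq = L / Σ(b_i/K_i) = 16.19 / 38.45 = 0.4210 m/day.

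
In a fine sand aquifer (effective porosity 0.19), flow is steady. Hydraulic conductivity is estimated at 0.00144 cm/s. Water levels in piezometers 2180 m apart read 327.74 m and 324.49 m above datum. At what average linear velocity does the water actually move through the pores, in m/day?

0.00976

Convert K: 0.00144 cm/s × 864 = 1.244 m/day.
Hydraulic gradient i = (327.74 − 324.49) / 2180 = 3.25 / 2180 = 0.001491.
Darcy flux q = K · i = 1.244 × 0.001491 = 0.001855 m/day.
Seepage velocity v = q / n_e = 0.001855 / 0.19 = 0.009762 m/day.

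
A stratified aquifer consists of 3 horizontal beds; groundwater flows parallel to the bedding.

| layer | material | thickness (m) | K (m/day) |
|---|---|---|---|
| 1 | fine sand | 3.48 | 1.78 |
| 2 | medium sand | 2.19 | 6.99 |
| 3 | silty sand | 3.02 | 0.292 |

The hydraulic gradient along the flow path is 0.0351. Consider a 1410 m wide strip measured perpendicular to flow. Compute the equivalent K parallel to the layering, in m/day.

2.58

Flow is parallel to layering, so each bed carries its own Darcy discharge and the transmissivities add.
Σ(K_i·b_i) = 1.78×3.48 + 6.99×2.19 + 0.292×3.02 = 22.38 m²/day.
Total thickness b = 8.690 m, so K_eq = Σ(K_i·b_i)/b = 2.576 m/day.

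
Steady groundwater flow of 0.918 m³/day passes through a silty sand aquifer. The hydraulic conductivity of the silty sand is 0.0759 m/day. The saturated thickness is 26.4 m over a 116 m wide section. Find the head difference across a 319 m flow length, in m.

1.26

Cross-sectional area A = 116 × 26.4 = 3062 m².
From Q = K·A·i, i = Q / (K·A) = 0.918 / (0.07590 × 3062) = 0.003949.
Head loss Δh = i · L = 0.003949 × 319 = 1.260 m.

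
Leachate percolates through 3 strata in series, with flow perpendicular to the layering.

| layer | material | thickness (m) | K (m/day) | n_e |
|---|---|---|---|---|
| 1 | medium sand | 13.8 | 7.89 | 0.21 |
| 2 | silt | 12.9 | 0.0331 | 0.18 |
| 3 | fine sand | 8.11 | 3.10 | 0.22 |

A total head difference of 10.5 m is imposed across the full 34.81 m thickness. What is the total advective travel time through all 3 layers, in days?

With flow normal to the layers, continuity requires the same specific discharge q through every layer.
Σ(b_i/K_i) = 13.8/7.89 + 12.9/0.0331 + 8.11/3.10 = 394.1 d.
q = Δh / Σ(b_i/K_i) = 10.5 / 394.1 = 0.02664 m/day.
In each layer the seepage velocity is v_i = q/n_i, so the layer transit time is t_i = b_i·n_i / q:
  layer 1 (medium sand): t_1 = 13.8 × 0.21 / 0.02664 = 108.8 d
  layer 2 (silt): t_2 = 12.9 × 0.18 / 0.02664 = 87.15 d
  layer 3 (fine sand): t_3 = 8.11 × 0.22 / 0.02664 = 66.97 d
Total t = Σ t_i = 262.9 days.

263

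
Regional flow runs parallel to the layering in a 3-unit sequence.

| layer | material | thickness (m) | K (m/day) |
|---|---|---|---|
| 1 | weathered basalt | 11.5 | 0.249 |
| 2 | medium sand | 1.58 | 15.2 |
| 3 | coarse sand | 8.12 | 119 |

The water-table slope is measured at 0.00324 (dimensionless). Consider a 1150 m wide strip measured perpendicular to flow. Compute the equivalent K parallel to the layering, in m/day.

Flow is parallel to layering, so each bed carries its own Darcy discharge and the transmissivities add.
Σ(K_i·b_i) = 0.249×11.5 + 15.2×1.58 + 119×8.12 = 993.2 m²/day.
Total thickness b = 21.20 m, so K_eq = Σ(K_i·b_i)/b = 46.85 m/day.

46.8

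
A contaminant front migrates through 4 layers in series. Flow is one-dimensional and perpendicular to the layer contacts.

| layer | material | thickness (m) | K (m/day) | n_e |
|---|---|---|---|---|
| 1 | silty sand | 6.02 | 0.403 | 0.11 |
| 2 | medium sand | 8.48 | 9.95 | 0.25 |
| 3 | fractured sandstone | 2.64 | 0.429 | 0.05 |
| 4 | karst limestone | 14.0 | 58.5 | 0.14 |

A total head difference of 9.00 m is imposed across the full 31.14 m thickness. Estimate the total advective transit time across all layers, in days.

With flow normal to the layers, continuity requires the same specific discharge q through every layer.
Σ(b_i/K_i) = 6.02/0.403 + 8.48/9.95 + 2.64/0.429 + 14.0/58.5 = 22.18 d.
q = Δh / Σ(b_i/K_i) = 9.00 / 22.18 = 0.4057 m/day.
In each layer the seepage velocity is v_i = q/n_i, so the layer transit time is t_i = b_i·n_i / q:
  layer 1 (silty sand): t_1 = 6.02 × 0.11 / 0.4057 = 1.632 d
  layer 2 (medium sand): t_2 = 8.48 × 0.25 / 0.4057 = 5.225 d
  layer 3 (fractured sandstone): t_3 = 2.64 × 0.05 / 0.4057 = 0.3254 d
  layer 4 (karst limestone): t_4 = 14.0 × 0.14 / 0.4057 = 4.831 d
Total t = Σ t_i = 12.01 days.

12.0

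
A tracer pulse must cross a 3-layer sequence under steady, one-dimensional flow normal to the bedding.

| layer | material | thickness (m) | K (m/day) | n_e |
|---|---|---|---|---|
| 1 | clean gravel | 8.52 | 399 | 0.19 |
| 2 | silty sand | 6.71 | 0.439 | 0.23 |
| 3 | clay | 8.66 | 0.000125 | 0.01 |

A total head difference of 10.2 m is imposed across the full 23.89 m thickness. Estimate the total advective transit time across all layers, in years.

60.4

With flow normal to the layers, continuity requires the same specific discharge q through every layer.
Σ(b_i/K_i) = 8.52/399 + 6.71/0.439 + 8.66/0.000125 = 69295 d.
q = Δh / Σ(b_i/K_i) = 10.2 / 69295 = 0.0001472 m/day.
In each layer the seepage velocity is v_i = q/n_i, so the layer transit time is t_i = b_i·n_i / q:
  layer 1 (clean gravel): t_1 = 8.52 × 0.19 / 0.0001472 = 10998 d
  layer 2 (silty sand): t_2 = 6.71 × 0.23 / 0.0001472 = 10485 d
  layer 3 (clay): t_3 = 8.66 × 0.01 / 0.0001472 = 588.3 d
Total t = Σ t_i = 22071 days = 60.43 years.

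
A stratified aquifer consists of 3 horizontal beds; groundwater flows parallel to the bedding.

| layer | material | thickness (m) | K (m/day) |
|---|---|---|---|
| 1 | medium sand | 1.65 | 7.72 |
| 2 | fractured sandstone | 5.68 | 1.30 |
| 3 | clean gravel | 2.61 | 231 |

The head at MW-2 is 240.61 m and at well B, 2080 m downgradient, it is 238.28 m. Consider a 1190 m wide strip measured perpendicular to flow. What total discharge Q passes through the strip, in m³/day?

831

Flow is parallel to layering, so each bed carries its own Darcy discharge and the transmissivities add.
Σ(K_i·b_i) = 7.72×1.65 + 1.30×5.68 + 231×2.61 = 623.0 m²/day.
Hydraulic gradient i = (240.61 − 238.28) / 2080 = 2.33 / 2080 = 0.001120.
Q = Σ(K_i·b_i) · W · i = 623.0 × 1190 × 0.001120 = 830.5 m³/day.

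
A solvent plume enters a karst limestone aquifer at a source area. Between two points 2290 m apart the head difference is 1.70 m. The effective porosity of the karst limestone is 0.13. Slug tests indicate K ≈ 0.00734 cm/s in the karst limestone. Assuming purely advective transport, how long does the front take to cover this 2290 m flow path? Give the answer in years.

Convert K: 0.00734 cm/s × 864 = 6.342 m/day.
Hydraulic gradient i = Δh / L = 1.70 / 2290 = 0.0007424.
Darcy flux q = K · i = 6.342 × 0.0007424 = 0.004708 m/day.
Seepage velocity v = q / n_e = 0.004708 / 0.13 = 0.03621 m/day.
Travel time t = L / v = 2290 / 0.03621 = 63235 days = 173.1 years.

173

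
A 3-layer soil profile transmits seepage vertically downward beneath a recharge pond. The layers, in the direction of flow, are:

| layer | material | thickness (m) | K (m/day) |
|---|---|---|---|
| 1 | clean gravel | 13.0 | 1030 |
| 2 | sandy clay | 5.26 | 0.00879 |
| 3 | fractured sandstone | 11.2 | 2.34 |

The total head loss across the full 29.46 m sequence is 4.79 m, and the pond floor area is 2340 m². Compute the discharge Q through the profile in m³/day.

18.6

Flow is perpendicular to layering, so the layers act in series and the equivalent K is the thickness-weighted harmonic mean.
Total thickness L = 13.0 + 5.26 + 11.2 = 29.46 m.
Σ(b_i/K_i) = 13.0/1030 + 5.26/0.00879 + 11.2/2.34 = 603.2 d.
K_eq = L / Σ(b_i/K_i) = 29.46 / 603.2 = 0.04884 m/day.
Q = K_eq · A · (Δh/L) = 0.04884 × 2340 × (4.79/29.46) = 18.58 m³/day.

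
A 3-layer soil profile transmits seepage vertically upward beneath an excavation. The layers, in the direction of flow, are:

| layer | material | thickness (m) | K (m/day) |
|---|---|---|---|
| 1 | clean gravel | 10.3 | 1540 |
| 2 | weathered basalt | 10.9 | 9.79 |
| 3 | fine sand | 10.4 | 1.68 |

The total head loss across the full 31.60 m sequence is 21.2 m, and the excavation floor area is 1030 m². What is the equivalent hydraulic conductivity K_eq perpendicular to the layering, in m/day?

Flow is perpendicular to layering, so the layers act in series and the equivalent K is the thickness-weighted harmonic mean.
Total thickness L = 10.3 + 10.9 + 10.4 = 31.60 m.
Σ(b_i/K_i) = 10.3/1540 + 10.9/9.79 + 10.4/1.68 = 7.311 d.
K_eq = L / Σ(b_i/K_i) = 31.60 / 7.311 = 4.323 m/day.

4.32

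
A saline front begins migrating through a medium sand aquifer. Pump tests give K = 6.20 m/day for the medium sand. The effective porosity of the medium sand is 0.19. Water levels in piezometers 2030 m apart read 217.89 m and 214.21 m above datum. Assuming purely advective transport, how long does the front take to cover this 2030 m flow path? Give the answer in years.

94.0

Hydraulic gradient i = (217.89 − 214.21) / 2030 = 3.68 / 2030 = 0.001813.
Darcy flux q = K · i = 6.200 × 0.001813 = 0.01124 m/day.
Seepage velocity v = q / n_e = 0.01124 / 0.19 = 0.05915 m/day.
Travel time t = L / v = 2030 / 0.05915 = 34317 days = 93.95 years.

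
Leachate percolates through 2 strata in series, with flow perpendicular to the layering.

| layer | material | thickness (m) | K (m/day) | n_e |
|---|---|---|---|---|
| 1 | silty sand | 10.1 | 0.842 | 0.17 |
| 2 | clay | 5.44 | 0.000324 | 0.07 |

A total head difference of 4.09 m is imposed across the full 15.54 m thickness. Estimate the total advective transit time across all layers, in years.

With flow normal to the layers, continuity requires the same specific discharge q through every layer.
Σ(b_i/K_i) = 10.1/0.842 + 5.44/0.000324 = 16802 d.
q = Δh / Σ(b_i/K_i) = 4.09 / 16802 = 0.0002434 m/day.
In each layer the seepage velocity is v_i = q/n_i, so the layer transit time is t_i = b_i·n_i / q:
  layer 1 (silty sand): t_1 = 10.1 × 0.17 / 0.0002434 = 7054 d
  layer 2 (clay): t_2 = 5.44 × 0.07 / 0.0002434 = 1564 d
Total t = Σ t_i = 8618 days = 23.59 years.

23.6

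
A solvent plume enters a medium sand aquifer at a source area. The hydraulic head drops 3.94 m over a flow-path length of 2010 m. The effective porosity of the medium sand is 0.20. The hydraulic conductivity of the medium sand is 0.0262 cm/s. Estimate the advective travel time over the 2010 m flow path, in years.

Convert K: 0.0262 cm/s × 864 = 22.64 m/day.
Hydraulic gradient i = Δh / L = 3.94 / 2010 = 0.001960.
Darcy flux q = K · i = 22.64 × 0.001960 = 0.04437 m/day.
Seepage velocity v = q / n_e = 0.04437 / 0.20 = 0.2219 m/day.
Travel time t = L / v = 2010 / 0.2219 = 9060 days = 24.80 years.

24.8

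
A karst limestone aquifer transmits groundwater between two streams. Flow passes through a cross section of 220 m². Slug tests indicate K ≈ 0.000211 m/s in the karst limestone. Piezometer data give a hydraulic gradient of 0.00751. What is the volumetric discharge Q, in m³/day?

Convert K: 0.000211 m/s × 86400 = 18.23 m/day.
Hydraulic gradient i = 0.00751.
Darcy's law: Q = K · A · i = 18.23 × 220.0 × 0.007510 = 30.12 m³/day.

30.1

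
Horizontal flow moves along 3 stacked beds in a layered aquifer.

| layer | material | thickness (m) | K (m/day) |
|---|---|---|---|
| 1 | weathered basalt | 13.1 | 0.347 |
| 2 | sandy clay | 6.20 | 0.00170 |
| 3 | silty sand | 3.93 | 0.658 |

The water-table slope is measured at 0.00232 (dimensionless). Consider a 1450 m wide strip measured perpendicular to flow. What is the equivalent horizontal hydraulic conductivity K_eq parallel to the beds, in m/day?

Flow is parallel to layering, so each bed carries its own Darcy discharge and the transmissivities add.
Σ(K_i·b_i) = 0.347×13.1 + 0.00170×6.20 + 0.658×3.93 = 7.142 m²/day.
Total thickness b = 23.23 m, so K_eq = Σ(K_i·b_i)/b = 0.3075 m/day.

0.307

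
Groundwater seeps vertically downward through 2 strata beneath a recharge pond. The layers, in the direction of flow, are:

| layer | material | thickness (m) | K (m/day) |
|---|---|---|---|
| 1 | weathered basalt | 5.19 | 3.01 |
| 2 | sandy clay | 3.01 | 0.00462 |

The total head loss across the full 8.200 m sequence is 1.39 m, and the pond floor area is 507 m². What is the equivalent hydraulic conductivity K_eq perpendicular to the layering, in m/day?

0.0126

Flow is perpendicular to layering, so the layers act in series and the equivalent K is the thickness-weighted harmonic mean.
Total thickness L = 5.19 + 3.01 = 8.200 m.
Σ(b_i/K_i) = 5.19/3.01 + 3.01/0.00462 = 653.2 d.
K_eq = L / Σ(b_i/K_i) = 8.200 / 653.2 = 0.01255 m/day.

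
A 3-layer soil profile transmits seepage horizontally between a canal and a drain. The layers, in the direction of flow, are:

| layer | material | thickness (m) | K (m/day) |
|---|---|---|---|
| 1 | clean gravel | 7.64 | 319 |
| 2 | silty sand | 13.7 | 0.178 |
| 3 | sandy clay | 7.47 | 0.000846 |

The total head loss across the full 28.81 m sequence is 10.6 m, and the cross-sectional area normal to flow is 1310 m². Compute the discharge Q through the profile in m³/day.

1.56

Flow is perpendicular to layering, so the layers act in series and the equivalent K is the thickness-weighted harmonic mean.
Total thickness L = 7.64 + 13.7 + 7.47 = 28.81 m.
Σ(b_i/K_i) = 7.64/319 + 13.7/0.178 + 7.47/0.000846 = 8907 d.
K_eq = L / Σ(b_i/K_i) = 28.81 / 8907 = 0.003235 m/day.
Q = K_eq · A · (Δh/L) = 0.003235 × 1310 × (10.6/28.81) = 1.559 m³/day.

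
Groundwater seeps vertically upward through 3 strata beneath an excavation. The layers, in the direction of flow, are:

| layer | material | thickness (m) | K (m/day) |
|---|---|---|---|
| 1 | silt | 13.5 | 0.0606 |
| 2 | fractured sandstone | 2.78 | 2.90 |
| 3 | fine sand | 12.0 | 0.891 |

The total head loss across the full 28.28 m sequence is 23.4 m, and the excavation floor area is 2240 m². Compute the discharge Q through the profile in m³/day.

221

Flow is perpendicular to layering, so the layers act in series and the equivalent K is the thickness-weighted harmonic mean.
Total thickness L = 13.5 + 2.78 + 12.0 = 28.28 m.
Σ(b_i/K_i) = 13.5/0.0606 + 2.78/2.90 + 12.0/0.891 = 237.2 d.
K_eq = L / Σ(b_i/K_i) = 28.28 / 237.2 = 0.1192 m/day.
Q = K_eq · A · (Δh/L) = 0.1192 × 2240 × (23.4/28.28) = 221.0 m³/day.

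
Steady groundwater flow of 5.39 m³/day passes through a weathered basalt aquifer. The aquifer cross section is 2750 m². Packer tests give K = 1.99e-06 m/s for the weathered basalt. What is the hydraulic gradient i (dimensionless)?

0.0114

Convert K: 1.99e-06 m/s × 86400 = 0.1719 m/day.
From Q = K·A·i, i = Q / (K·A) = 5.39 / (0.1719 × 2750) = 0.01140.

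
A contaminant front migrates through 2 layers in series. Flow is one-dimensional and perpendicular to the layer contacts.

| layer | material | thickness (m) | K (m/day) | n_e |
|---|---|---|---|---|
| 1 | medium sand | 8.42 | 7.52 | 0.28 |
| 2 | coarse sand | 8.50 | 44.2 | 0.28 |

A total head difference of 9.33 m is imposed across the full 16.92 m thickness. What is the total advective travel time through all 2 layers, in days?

0.666

With flow normal to the layers, continuity requires the same specific discharge q through every layer.
Σ(b_i/K_i) = 8.42/7.52 + 8.50/44.2 = 1.312 d.
q = Δh / Σ(b_i/K_i) = 9.33 / 1.312 = 7.111 m/day.
In each layer the seepage velocity is v_i = q/n_i, so the layer transit time is t_i = b_i·n_i / q:
  layer 1 (medium sand): t_1 = 8.42 × 0.28 / 7.111 = 0.3315 d
  layer 2 (coarse sand): t_2 = 8.50 × 0.28 / 7.111 = 0.3347 d
Total t = Σ t_i = 0.6662 days.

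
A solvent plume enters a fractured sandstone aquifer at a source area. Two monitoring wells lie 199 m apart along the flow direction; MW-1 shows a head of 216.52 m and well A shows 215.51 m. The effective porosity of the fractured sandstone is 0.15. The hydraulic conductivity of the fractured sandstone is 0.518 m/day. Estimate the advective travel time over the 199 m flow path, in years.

Hydraulic gradient i = (216.52 − 215.51) / 199 = 1.01 / 199 = 0.005075.
Darcy flux q = K · i = 0.5180 × 0.005075 = 0.002629 m/day.
Seepage velocity v = q / n_e = 0.002629 / 0.15 = 0.01753 m/day.
Travel time t = L / v = 199 / 0.01753 = 11354 days = 31.09 years.

31.1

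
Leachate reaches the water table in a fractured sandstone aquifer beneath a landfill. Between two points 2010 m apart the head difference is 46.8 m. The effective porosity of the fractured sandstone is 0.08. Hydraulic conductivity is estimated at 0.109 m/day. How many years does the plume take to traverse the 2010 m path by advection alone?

Hydraulic gradient i = Δh / L = 46.8 / 2010 = 0.02328.
Darcy flux q = K · i = 0.1090 × 0.02328 = 0.002538 m/day.
Seepage velocity v = q / n_e = 0.002538 / 0.08 = 0.03172 m/day.
Travel time t = L / v = 2010 / 0.03172 = 63359 days = 173.5 years.

173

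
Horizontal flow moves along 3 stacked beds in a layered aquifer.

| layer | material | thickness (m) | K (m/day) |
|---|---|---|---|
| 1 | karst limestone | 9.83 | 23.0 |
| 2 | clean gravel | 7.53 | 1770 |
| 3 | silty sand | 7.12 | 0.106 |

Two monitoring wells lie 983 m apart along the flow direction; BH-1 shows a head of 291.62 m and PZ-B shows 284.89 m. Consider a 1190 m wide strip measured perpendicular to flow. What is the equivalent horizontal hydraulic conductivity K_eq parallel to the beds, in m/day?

Flow is parallel to layering, so each bed carries its own Darcy discharge and the transmissivities add.
Σ(K_i·b_i) = 23.0×9.83 + 1770×7.53 + 0.106×7.12 = 13555 m²/day.
Total thickness b = 24.48 m, so K_eq = Σ(K_i·b_i)/b = 553.7 m/day.

554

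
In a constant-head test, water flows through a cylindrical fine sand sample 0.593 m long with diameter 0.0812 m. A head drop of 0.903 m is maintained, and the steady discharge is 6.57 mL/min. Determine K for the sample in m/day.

Cross-sectional area A = π·(d/2)² = π × (0.0812/2)² = 0.005178 m².
Convert discharge: 6.57 mL/min = 1.095e-07 m³/s.
Darcy's law rearranged: K = Q·L / (A·Δh) = 1.095e-07 × 0.593 / (0.005178 × 0.903) = 1.389e-05 m/s = 1.200 m/day.

1.20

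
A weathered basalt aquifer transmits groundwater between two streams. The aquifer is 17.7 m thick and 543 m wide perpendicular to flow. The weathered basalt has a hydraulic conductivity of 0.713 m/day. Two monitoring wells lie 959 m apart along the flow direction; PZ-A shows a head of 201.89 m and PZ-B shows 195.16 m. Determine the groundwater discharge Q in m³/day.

Cross-sectional area A = 543 × 17.7 = 9611 m².
Hydraulic gradient i = (201.89 − 195.16) / 959 = 6.73 / 959 = 0.007018.
Darcy's law: Q = K · A · i = 0.7130 × 9611 × 0.007018 = 48.09 m³/day.

48.1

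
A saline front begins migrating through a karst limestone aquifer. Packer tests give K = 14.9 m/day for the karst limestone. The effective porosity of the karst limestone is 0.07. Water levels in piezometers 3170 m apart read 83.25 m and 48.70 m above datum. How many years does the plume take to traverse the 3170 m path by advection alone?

Hydraulic gradient i = (83.25 − 48.70) / 3170 = 34.55 / 3170 = 0.01090.
Darcy flux q = K · i = 14.90 × 0.01090 = 0.1624 m/day.
Seepage velocity v = q / n_e = 0.1624 / 0.07 = 2.320 m/day.
Travel time t = L / v = 3170 / 2.320 = 1366 days = 3.741 years.

3.74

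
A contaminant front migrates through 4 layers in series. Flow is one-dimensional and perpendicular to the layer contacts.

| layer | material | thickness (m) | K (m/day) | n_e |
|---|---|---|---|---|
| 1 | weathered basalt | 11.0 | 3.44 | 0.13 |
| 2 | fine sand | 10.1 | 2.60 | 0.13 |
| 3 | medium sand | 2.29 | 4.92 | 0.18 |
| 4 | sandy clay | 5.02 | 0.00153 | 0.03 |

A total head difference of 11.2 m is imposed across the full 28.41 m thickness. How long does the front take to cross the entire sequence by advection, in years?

2.66

With flow normal to the layers, continuity requires the same specific discharge q through every layer.
Σ(b_i/K_i) = 11.0/3.44 + 10.1/2.60 + 2.29/4.92 + 5.02/0.00153 = 3289 d.
q = Δh / Σ(b_i/K_i) = 11.2 / 3289 = 0.003406 m/day.
In each layer the seepage velocity is v_i = q/n_i, so the layer transit time is t_i = b_i·n_i / q:
  layer 1 (weathered basalt): t_1 = 11.0 × 0.13 / 0.003406 = 419.9 d
  layer 2 (fine sand): t_2 = 10.1 × 0.13 / 0.003406 = 385.5 d
  layer 3 (medium sand): t_3 = 2.29 × 0.18 / 0.003406 = 121.0 d
  layer 4 (sandy clay): t_4 = 5.02 × 0.03 / 0.003406 = 44.22 d
Total t = Σ t_i = 970.7 days = 2.658 years.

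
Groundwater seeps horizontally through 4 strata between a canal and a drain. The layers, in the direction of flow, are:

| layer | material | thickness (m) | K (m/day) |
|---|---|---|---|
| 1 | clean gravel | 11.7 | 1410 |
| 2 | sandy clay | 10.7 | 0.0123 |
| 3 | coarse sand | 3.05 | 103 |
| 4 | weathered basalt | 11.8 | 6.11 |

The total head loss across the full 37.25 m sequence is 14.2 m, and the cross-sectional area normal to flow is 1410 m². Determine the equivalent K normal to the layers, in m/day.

0.0427

Flow is perpendicular to layering, so the layers act in series and the equivalent K is the thickness-weighted harmonic mean.
Total thickness L = 11.7 + 10.7 + 3.05 + 11.8 = 37.25 m.
Σ(b_i/K_i) = 11.7/1410 + 10.7/0.0123 + 3.05/103 + 11.8/6.11 = 871.9 d.
K_eq = L / Σ(b_i/K_i) = 37.25 / 871.9 = 0.04272 m/day.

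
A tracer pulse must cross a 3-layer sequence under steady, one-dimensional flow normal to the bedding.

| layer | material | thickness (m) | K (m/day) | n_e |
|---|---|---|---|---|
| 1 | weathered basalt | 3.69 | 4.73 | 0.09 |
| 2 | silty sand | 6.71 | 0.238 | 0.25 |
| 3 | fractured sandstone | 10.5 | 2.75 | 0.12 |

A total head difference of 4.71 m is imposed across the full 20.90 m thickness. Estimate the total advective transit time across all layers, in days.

With flow normal to the layers, continuity requires the same specific discharge q through every layer.
Σ(b_i/K_i) = 3.69/4.73 + 6.71/0.238 + 10.5/2.75 = 32.79 d.
q = Δh / Σ(b_i/K_i) = 4.71 / 32.79 = 0.1436 m/day.
In each layer the seepage velocity is v_i = q/n_i, so the layer transit time is t_i = b_i·n_i / q:
  layer 1 (weathered basalt): t_1 = 3.69 × 0.09 / 0.1436 = 2.312 d
  layer 2 (silty sand): t_2 = 6.71 × 0.25 / 0.1436 = 11.68 d
  layer 3 (fractured sandstone): t_3 = 10.5 × 0.12 / 0.1436 = 8.772 d
Total t = Σ t_i = 22.76 days.

22.8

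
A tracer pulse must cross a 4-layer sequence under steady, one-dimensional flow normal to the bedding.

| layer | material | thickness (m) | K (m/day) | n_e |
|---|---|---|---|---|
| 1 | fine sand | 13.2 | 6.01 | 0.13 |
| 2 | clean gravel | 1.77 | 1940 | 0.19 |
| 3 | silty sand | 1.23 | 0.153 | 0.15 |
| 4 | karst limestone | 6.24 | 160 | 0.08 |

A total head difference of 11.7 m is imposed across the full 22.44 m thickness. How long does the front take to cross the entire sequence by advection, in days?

2.40

With flow normal to the layers, continuity requires the same specific discharge q through every layer.
Σ(b_i/K_i) = 13.2/6.01 + 1.77/1940 + 1.23/0.153 + 6.24/160 = 10.28 d.
q = Δh / Σ(b_i/K_i) = 11.7 / 10.28 = 1.139 m/day.
In each layer the seepage velocity is v_i = q/n_i, so the layer transit time is t_i = b_i·n_i / q:
  layer 1 (fine sand): t_1 = 13.2 × 0.13 / 1.139 = 1.507 d
  layer 2 (clean gravel): t_2 = 1.77 × 0.19 / 1.139 = 0.2954 d
  layer 3 (silty sand): t_3 = 1.23 × 0.15 / 1.139 = 0.1620 d
  layer 4 (karst limestone): t_4 = 6.24 × 0.08 / 1.139 = 0.4384 d
Total t = Σ t_i = 2.403 days.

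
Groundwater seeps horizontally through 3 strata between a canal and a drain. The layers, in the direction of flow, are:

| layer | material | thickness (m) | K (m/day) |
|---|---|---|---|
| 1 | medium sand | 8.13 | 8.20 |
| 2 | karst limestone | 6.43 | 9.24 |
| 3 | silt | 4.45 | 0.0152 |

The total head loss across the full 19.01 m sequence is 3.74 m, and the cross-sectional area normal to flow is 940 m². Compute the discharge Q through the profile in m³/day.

11.9

Flow is perpendicular to layering, so the layers act in series and the equivalent K is the thickness-weighted harmonic mean.
Total thickness L = 8.13 + 6.43 + 4.45 = 19.01 m.
Σ(b_i/K_i) = 8.13/8.20 + 6.43/9.24 + 4.45/0.0152 = 294.5 d.
K_eq = L / Σ(b_i/K_i) = 19.01 / 294.5 = 0.06456 m/day.
Q = K_eq · A · (Δh/L) = 0.06456 × 940 × (3.74/19.01) = 11.94 m³/day.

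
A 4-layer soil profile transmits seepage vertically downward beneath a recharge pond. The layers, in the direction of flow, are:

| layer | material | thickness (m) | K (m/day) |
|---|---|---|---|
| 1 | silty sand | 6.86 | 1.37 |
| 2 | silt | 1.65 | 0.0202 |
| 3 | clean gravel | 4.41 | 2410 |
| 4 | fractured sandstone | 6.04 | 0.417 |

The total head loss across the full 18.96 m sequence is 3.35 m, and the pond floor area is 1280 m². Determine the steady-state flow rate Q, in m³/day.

Flow is perpendicular to layering, so the layers act in series and the equivalent K is the thickness-weighted harmonic mean.
Total thickness L = 6.86 + 1.65 + 4.41 + 6.04 = 18.96 m.
Σ(b_i/K_i) = 6.86/1.37 + 1.65/0.0202 + 4.41/2410 + 6.04/0.417 = 101.2 d.
K_eq = L / Σ(b_i/K_i) = 18.96 / 101.2 = 0.1874 m/day.
Q = K_eq · A · (Δh/L) = 0.1874 × 1280 × (3.35/18.96) = 42.38 m³/day.

42.4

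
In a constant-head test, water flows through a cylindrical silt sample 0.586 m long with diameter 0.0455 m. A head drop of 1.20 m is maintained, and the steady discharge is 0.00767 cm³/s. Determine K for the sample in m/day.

0.199

Cross-sectional area A = π·(d/2)² = π × (0.0455/2)² = 0.001626 m².
Convert discharge: 0.00767 cm³/s = 7.670e-09 m³/s.
Darcy's law rearranged: K = Q·L / (A·Δh) = 7.670e-09 × 0.586 / (0.001626 × 1.20) = 2.304e-06 m/s = 0.1990 m/day.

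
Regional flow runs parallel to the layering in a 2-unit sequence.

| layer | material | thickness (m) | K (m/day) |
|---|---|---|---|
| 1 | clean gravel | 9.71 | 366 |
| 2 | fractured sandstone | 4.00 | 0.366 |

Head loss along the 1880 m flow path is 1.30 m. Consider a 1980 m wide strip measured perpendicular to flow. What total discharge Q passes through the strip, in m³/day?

Flow is parallel to layering, so each bed carries its own Darcy discharge and the transmissivities add.
Σ(K_i·b_i) = 366×9.71 + 0.366×4.00 = 3555 m²/day.
Hydraulic gradient i = Δh / L = 1.30 / 1880 = 0.0006915.
Q = Σ(K_i·b_i) · W · i = 3555 × 1980 × 0.0006915 = 4868 m³/day.

4870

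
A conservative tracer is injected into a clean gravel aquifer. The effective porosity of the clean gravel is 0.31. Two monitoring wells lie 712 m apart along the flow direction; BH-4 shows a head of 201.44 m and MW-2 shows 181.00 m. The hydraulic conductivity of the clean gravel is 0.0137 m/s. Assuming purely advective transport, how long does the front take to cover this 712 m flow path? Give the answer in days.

Convert K: 0.0137 m/s × 86400 = 1184 m/day.
Hydraulic gradient i = (201.44 − 181.00) / 712 = 20.44 / 712 = 0.02871.
Darcy flux q = K · i = 1184 × 0.02871 = 33.98 m/day.
Seepage velocity v = q / n_e = 33.98 / 0.31 = 109.6 m/day.
Travel time t = L / v = 712 / 109.6 = 6.495 days.

6.50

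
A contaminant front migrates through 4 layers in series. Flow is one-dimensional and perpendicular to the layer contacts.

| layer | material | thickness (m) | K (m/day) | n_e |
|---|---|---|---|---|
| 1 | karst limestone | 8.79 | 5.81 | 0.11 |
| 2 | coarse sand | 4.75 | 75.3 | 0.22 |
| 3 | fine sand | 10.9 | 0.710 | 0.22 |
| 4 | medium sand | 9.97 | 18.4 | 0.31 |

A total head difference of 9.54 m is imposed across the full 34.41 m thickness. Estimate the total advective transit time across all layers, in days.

13.7

With flow normal to the layers, continuity requires the same specific discharge q through every layer.
Σ(b_i/K_i) = 8.79/5.81 + 4.75/75.3 + 10.9/0.710 + 9.97/18.4 = 17.47 d.
q = Δh / Σ(b_i/K_i) = 9.54 / 17.47 = 0.5461 m/day.
In each layer the seepage velocity is v_i = q/n_i, so the layer transit time is t_i = b_i·n_i / q:
  layer 1 (karst limestone): t_1 = 8.79 × 0.11 / 0.5461 = 1.771 d
  layer 2 (coarse sand): t_2 = 4.75 × 0.22 / 0.5461 = 1.914 d
  layer 3 (fine sand): t_3 = 10.9 × 0.22 / 0.5461 = 4.391 d
  layer 4 (medium sand): t_4 = 9.97 × 0.31 / 0.5461 = 5.660 d
Total t = Σ t_i = 13.74 days.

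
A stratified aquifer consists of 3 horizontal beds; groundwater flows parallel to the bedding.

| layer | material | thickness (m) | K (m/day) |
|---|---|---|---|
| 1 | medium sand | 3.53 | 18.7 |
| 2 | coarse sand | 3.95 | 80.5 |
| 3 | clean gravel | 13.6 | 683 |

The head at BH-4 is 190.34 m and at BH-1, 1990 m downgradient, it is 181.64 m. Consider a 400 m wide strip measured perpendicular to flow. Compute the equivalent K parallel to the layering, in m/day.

459

Flow is parallel to layering, so each bed carries its own Darcy discharge and the transmissivities add.
Σ(K_i·b_i) = 18.7×3.53 + 80.5×3.95 + 683×13.6 = 9673 m²/day.
Total thickness b = 21.08 m, so K_eq = Σ(K_i·b_i)/b = 458.9 m/day.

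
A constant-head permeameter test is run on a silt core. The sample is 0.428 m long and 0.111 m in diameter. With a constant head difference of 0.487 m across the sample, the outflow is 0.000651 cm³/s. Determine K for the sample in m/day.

0.00511

Cross-sectional area A = π·(d/2)² = π × (0.111/2)² = 0.009677 m².
Convert discharge: 0.000651 cm³/s = 6.510e-10 m³/s.
Darcy's law rearranged: K = Q·L / (A·Δh) = 6.510e-10 × 0.428 / (0.009677 × 0.487) = 5.912e-08 m/s = 0.005108 m/day.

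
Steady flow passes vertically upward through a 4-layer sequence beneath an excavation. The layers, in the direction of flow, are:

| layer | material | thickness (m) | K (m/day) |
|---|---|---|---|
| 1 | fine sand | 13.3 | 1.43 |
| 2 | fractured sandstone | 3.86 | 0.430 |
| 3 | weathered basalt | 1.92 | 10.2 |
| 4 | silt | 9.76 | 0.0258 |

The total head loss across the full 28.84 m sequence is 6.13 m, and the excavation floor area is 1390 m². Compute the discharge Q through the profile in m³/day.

21.5

Flow is perpendicular to layering, so the layers act in series and the equivalent K is the thickness-weighted harmonic mean.
Total thickness L = 13.3 + 3.86 + 1.92 + 9.76 = 28.84 m.
Σ(b_i/K_i) = 13.3/1.43 + 3.86/0.430 + 1.92/10.2 + 9.76/0.0258 = 396.8 d.
K_eq = L / Σ(b_i/K_i) = 28.84 / 396.8 = 0.07269 m/day.
Q = K_eq · A · (Δh/L) = 0.07269 × 1390 × (6.13/28.84) = 21.48 m³/day.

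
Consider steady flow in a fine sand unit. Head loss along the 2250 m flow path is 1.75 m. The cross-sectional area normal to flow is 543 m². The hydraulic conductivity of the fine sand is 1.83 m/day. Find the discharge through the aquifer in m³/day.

Hydraulic gradient i = Δh / L = 1.75 / 2250 = 0.0007778.
Darcy's law: Q = K · A · i = 1.830 × 543.0 × 0.0007778 = 0.7729 m³/day.

0.773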